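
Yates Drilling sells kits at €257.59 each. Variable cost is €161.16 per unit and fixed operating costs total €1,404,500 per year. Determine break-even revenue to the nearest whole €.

CM per unit = €257.59 − €161.16 = €96.43; CM ratio = €96.43 / €257.59 = 0.3744.
Break-even revenue = fixed costs × price ÷ CM = €1,404,500 × €257.59 ÷ €96.43 = €3,751,790.

€3,751,790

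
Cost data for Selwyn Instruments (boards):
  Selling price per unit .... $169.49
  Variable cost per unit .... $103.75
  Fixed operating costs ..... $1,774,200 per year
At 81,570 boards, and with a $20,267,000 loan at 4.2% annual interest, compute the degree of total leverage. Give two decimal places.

Contribution at this volume is 81,570 × $65.74 = $5,362,411.80.
EBIT = $5,362,411.80 − $1,774,200 = $3,588,211.80. Interest = $851,214.00.
DOL = $5,362,411.80 ÷ $3,588,211.80 = 1.4945; DFL = $3,588,211.80 ÷ $2,736,997.80 = 1.3110.
DCL = DOL × DFL = 1.4945 × 1.3110 = 1.9593.

1.96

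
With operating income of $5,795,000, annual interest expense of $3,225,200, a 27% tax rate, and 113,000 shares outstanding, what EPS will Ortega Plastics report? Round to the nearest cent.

$16.60

Pre-tax income = $5,795,000 − $3,225,200.00 = $2,569,800.00.
Net income = $2,569,800.00 × (1 − 0.27) = $1,875,954.00.
Per share: $1,875,954.00 / 113,000 shares = $16.60.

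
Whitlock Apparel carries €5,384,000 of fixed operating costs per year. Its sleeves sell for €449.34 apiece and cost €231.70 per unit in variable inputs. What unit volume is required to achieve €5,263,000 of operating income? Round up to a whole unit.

48,921 sleeves

Contribution margin per unit = €449.34 − €231.70 = €217.64.
Required volume = (fixed costs + target profit) ÷ CM = (€5,384,000 + €5,263,000) ÷ €217.64 = 48,920.24, so 48,921 sleeves.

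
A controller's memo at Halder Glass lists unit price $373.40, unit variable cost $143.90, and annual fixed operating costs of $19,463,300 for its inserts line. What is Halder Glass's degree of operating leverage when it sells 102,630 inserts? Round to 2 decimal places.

Contribution at this volume is 102,630 × $229.50 = $23,553,585.00.
Operating income = contribution − fixed costs = $23,553,585.00 − $19,463,300 = $4,090,285.00.
DOL = contribution ÷ EBIT = $23,553,585.00 ÷ $4,090,285.00 = 5.7584.

5.76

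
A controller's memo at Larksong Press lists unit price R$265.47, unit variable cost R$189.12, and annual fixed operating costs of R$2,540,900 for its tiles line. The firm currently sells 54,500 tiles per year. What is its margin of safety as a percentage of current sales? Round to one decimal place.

Each unit contributes R$265.47 − R$189.12 = R$76.35. Break-even units = R$2,540,900 ÷ R$76.35 = 33,279.63; break-even revenue = 33,279.63 × R$265.47 = R$8,834,744.24.
Actual sales revenue = 54,500 × R$265.47 = R$14,468,115.00.
Margin of safety = (R$14,468,115.00 − R$8,834,744.24) ÷ R$14,468,115.00 = 38.9%.

38.9%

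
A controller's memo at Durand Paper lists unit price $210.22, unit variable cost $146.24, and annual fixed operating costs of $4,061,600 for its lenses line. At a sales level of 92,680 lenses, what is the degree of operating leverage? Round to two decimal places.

3.17

Contribution at this volume is 92,680 × $63.98 = $5,929,666.40.
Operating income = contribution − fixed costs = $5,929,666.40 − $4,061,600 = $1,868,066.40.
So DOL = total CM / EBIT = $5,929,666.40 / $1,868,066.40 = 3.1742.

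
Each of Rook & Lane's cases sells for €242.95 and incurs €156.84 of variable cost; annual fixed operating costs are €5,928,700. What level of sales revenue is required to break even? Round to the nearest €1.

Contribution margin per unit = €242.95 − €156.84 = €86.11, a CM ratio of €86.11 ÷ €242.95 = 0.3544.
Break-even revenue = fixed costs × price ÷ CM = €5,928,700 × €242.95 ÷ €86.11 = €16,727,182.

€16,727,182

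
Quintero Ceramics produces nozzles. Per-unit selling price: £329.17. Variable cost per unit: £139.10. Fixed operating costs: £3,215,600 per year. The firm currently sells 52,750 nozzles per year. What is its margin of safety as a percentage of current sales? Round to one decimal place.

Contribution margin per unit = £329.17 − £139.10 = £190.07. Break-even units = £3,215,600 ÷ £190.07 = 16,917.98; break-even revenue = 16,917.98 × £329.17 = £5,568,890.68.
Actual sales revenue = 52,750 × £329.17 = £17,363,717.50.
Margin of safety = (£17,363,717.50 − £5,568,890.68) ÷ £17,363,717.50 = 67.9%.

67.9%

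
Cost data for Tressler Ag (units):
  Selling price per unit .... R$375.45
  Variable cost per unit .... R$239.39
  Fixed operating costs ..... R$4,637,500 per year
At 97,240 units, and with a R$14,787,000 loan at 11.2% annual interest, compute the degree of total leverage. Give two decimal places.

1.91

Total contribution margin = 97,240 × R$136.06 = R$13,230,474.40.
EBIT = R$13,230,474.40 − R$4,637,500 = R$8,592,974.40. Interest = R$1,656,144.00, so EBIT − I = R$6,936,830.40.
Degree of total leverage = total CM / (EBIT − interest) = R$13,230,474.40 / R$6,936,830.40 = 1.9073.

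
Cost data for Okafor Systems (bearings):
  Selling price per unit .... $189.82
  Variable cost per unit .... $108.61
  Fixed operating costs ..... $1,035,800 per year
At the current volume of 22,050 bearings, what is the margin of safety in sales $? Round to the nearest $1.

$1,764,455

Unit CM = price − variable cost = $189.82 − $108.61 = $81.21. Break-even units = $1,035,800 ÷ $81.21 = 12,754.59; break-even revenue = 12,754.59 × $189.82 = $2,421,075.68.
Actual sales revenue = 22,050 × $189.82 = $4,185,531.00.
Margin of safety = $4,185,531.00 − $2,421,075.68 = $1,764,455.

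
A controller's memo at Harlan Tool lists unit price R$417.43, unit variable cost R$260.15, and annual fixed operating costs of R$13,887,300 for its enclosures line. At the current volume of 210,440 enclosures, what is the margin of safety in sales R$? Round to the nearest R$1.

Contribution margin per unit = R$417.43 − R$260.15 = R$157.28. Break-even units = R$13,887,300 ÷ R$157.28 = 88,296.67; break-even revenue = 88,296.67 × R$417.43 = R$36,857,678.27.
Actual sales revenue = 210,440 × R$417.43 = R$87,843,969.20.
Margin of safety = R$87,843,969.20 − R$36,857,678.27 = R$50,986,291.

R$50,986,291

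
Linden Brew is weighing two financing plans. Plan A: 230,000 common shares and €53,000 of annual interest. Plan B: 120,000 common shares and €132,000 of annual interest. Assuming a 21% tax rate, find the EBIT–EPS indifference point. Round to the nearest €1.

At indifference, (EBIT − 53,000)(1 − t)/230,000 = (EBIT − 132,000)(1 − t)/120,000.
The (1 − t) factor cancels: (EBIT − 53,000) × 120,000 = (EBIT − 132,000) × 230,000.
Solving, EBIT = (132,000·230,000 − 53,000·120,000) / (230,000 − 120,000) = 24,000,000,000 / 110,000 = 218,181.82.

€218,182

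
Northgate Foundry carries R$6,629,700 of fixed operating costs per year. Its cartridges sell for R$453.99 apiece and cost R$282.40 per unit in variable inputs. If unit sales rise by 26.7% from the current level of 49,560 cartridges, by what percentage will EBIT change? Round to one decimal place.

+121.1%

At 49,560 units, contribution = 49,560 × R$171.59 = R$8,504,000.40.
EBIT = R$8,504,000.40 − R$6,629,700 = R$1,874,300.40.
DOL = contribution ÷ EBIT = R$8,504,000.40 ÷ R$1,874,300.40 = 4.5372.
%ΔEBIT = DOL × %ΔSales = 4.5372 × +26.7% = +121.1%.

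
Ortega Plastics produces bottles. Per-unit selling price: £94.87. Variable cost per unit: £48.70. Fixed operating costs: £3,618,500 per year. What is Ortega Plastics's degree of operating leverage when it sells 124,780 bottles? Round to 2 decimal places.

2.69

At 124,780 units, contribution = 124,780 × £46.17 = £5,761,092.60.
Subtracting fixed costs: EBIT = £5,761,092.60 − £3,618,500 = £2,142,592.60.
DOL = contribution ÷ EBIT = £5,761,092.60 ÷ £2,142,592.60 = 2.6888.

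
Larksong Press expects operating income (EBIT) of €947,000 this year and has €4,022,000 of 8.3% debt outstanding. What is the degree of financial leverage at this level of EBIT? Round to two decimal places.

1.54

Annual interest charges come to €333,826.00.
Degree of financial leverage = EBIT / (EBIT − interest) = €947,000 / €613,174.00 = 1.5444.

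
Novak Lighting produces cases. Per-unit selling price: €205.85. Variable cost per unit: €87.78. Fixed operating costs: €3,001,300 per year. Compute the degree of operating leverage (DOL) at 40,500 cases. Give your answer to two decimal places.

At 40,500 units, contribution = 40,500 × €118.07 = €4,781,835.00.
Subtracting fixed costs: EBIT = €4,781,835.00 − €3,001,300 = €1,780,535.00.
DOL = contribution ÷ EBIT = €4,781,835.00 ÷ €1,780,535.00 = 2.6856.

2.69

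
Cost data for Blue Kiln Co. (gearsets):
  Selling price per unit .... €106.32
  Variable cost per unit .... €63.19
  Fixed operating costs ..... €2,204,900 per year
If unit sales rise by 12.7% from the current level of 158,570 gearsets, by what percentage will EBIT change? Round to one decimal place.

+18.7%

Total contribution margin = 158,570 × €43.13 = €6,839,124.10.
Operating income = contribution − fixed costs = €6,839,124.10 − €2,204,900 = €4,634,224.10.
Degree of operating leverage = €6,839,124.10 / €4,634,224.10 = 1.4758.
%ΔEBIT = DOL × %ΔSales = 1.4758 × +12.7% = +18.7%.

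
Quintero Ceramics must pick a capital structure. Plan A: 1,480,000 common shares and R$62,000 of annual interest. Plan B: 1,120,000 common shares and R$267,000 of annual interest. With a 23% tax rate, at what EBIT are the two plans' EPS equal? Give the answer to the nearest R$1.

At indifference, (EBIT − 62,000)(1 − t)/1,480,000 = (EBIT − 267,000)(1 − t)/1,120,000.
The (1 − t) factor cancels: (EBIT − 62,000) × 1,120,000 = (EBIT − 267,000) × 1,480,000.
EBIT × (1,480,000 − 1,120,000) = 267,000 × 1,480,000 − 62,000 × 1,120,000 = 325,720,000,000, so EBIT = 325,720,000,000 ÷ 360,000 = 904,777.78.

R$904,778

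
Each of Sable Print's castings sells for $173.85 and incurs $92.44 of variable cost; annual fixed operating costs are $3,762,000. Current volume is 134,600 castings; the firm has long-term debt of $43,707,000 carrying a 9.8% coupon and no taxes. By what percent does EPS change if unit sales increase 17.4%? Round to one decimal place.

+65.5%

Contribution at this volume is 134,600 × $81.41 = $10,957,786.00.
EBIT = $10,957,786.00 − $3,762,000 = $7,195,786.00.
Interest = $4,283,286.00, so EBIT − I = $2,912,500.00.
DCL = total CM / (EBIT − I) = $10,957,786.00 / $2,912,500.00 = 3.7623.
%ΔEPS = DCL × %ΔSales = 3.7623 × +17.4% = +65.5%.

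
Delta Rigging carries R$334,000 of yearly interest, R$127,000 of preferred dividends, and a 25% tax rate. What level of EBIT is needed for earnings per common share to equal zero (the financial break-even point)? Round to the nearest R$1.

R$503,333

Preferred dividends are paid after tax, so their pre-tax equivalent is R$127,000 ÷ (1 − 0.25) = R$169,333.33.
EPS = 0 when EBIT covers interest plus the pre-tax preferred burden: R$334,000 + R$169,333.33 = R$503,333.33.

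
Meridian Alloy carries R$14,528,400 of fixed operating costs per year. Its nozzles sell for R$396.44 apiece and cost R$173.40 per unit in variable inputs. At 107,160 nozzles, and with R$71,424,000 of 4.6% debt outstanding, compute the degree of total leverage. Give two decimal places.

3.93

At 107,160 units, contribution = 107,160 × R$223.04 = R$23,900,966.40.
Operating income = contribution − fixed costs = R$23,900,966.40 − R$14,528,400 = R$9,372,566.40. Interest = R$3,285,504.00.
DOL = R$23,900,966.40 ÷ R$9,372,566.40 = 2.5501; DFL = R$9,372,566.40 ÷ R$6,087,062.40 = 1.5398.
Combined leverage = 2.5501 × 1.5398 = 3.9266.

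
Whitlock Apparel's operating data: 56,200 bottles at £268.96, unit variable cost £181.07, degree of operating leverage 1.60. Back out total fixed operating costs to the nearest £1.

At 56,200 units, contribution = 56,200 × £87.89 = £4,939,418.00.
DOL = contribution / EBIT, so EBIT = £4,939,418.00 / 1.60 = £3,087,136.25.
Fixed costs = CM − EBIT = £4,939,418.00 − £3,087,136.25 = £1,852,282.

£1,852,282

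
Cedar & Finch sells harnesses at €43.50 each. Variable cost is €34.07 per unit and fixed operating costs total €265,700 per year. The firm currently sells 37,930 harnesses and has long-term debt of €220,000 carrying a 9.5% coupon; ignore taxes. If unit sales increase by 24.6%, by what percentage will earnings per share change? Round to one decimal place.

+123.8%

Contribution at this volume is 37,930 × €9.43 = €357,679.90.
EBIT = €357,679.90 − €265,700 = €91,979.90.
Interest = €20,900.00, so EBIT − I = €71,079.90.
Degree of combined leverage = contribution ÷ (EBIT − I) = €357,679.90 ÷ €71,079.90 = 5.0321.
%ΔEPS = DCL × %ΔSales = 5.0321 × +24.6% = +123.8%.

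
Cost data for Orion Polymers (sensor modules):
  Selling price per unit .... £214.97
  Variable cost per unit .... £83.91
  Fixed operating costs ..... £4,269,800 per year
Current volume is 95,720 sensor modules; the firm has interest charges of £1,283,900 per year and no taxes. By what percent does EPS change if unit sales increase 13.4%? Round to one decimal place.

Total contribution margin = 95,720 × £131.06 = £12,545,063.20.
Subtracting fixed costs: EBIT = £12,545,063.20 − £4,269,800 = £8,275,263.20.
Interest = £1,283,900.00, so EBIT − I = £6,991,363.20.
DCL = total CM / (EBIT − I) = £12,545,063.20 / £6,991,363.20 = 1.7944.
EPS therefore changes by 1.7944 × (+13.4%) = +24.0%.

+24.0%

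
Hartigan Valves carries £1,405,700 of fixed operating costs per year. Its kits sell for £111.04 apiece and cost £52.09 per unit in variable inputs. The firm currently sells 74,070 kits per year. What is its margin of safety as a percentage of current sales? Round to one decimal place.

67.8%

Contribution margin per unit = £111.04 − £52.09 = £58.95. Break-even units = £1,405,700 ÷ £58.95 = 23,845.63; break-even revenue = 23,845.63 × £111.04 = £2,647,818.97.
Actual sales revenue = 74,070 × £111.04 = £8,224,732.80.
Margin of safety = (£8,224,732.80 − £2,647,818.97) ÷ £8,224,732.80 = 67.8%.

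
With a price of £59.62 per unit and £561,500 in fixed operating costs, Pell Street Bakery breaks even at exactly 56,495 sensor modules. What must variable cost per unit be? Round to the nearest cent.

£49.68

At break-even, FC = Q × (P − VC), so P − VC = £561,500 ÷ 56,495 = £9.9389.
Hence VC = price − CM = £59.62 − £9.9389 = £49.68.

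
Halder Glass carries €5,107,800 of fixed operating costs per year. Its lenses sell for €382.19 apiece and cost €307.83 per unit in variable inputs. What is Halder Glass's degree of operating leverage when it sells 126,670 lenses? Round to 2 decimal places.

Total contribution margin = 126,670 × €74.36 = €9,419,181.20.
EBIT = €9,419,181.20 − €5,107,800 = €4,311,381.20.
So DOL = total CM / EBIT = €9,419,181.20 / €4,311,381.20 = 2.1847.

2.18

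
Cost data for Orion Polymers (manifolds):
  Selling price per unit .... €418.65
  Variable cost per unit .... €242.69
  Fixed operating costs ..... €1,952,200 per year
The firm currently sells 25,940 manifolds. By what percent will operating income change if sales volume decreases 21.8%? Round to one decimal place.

Total contribution margin = 25,940 × €175.96 = €4,564,402.40.
Subtracting fixed costs: EBIT = €4,564,402.40 − €1,952,200 = €2,612,202.40.
DOL = contribution ÷ EBIT = €4,564,402.40 ÷ €2,612,202.40 = 1.7473.
Operating income changes by 1.7473 × -21.8% = -38.1%.

-38.1%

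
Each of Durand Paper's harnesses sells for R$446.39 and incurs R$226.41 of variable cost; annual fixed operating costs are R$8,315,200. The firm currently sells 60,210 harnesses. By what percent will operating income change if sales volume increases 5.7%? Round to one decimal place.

+15.3%

Total contribution margin = 60,210 × R$219.98 = R$13,244,995.80.
Subtracting fixed costs: EBIT = R$13,244,995.80 − R$8,315,200 = R$4,929,795.80.
So DOL = total CM / EBIT = R$13,244,995.80 / R$4,929,795.80 = 2.6867.
So EBIT moves 2.6867 × (+5.7%) = +15.3%.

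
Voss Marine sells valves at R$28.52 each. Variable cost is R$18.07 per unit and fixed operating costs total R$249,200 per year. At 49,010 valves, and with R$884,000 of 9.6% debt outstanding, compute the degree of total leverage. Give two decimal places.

2.88

Contribution at this volume is 49,010 × R$10.45 = R$512,154.50.
Operating income = contribution − fixed costs = R$512,154.50 − R$249,200 = R$262,954.50. Interest = R$84,864.00.
DOL = R$512,154.50 ÷ R$262,954.50 = 1.9477; DFL = R$262,954.50 ÷ R$178,090.50 = 1.4765.
DCL = DOL × DFL = 1.9477 × 1.4765 = 2.8758.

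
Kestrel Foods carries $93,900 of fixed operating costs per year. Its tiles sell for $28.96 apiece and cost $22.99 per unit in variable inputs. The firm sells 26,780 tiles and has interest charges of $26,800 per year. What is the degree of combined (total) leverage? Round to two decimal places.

Contribution at this volume is 26,780 × $5.97 = $159,876.60.
Subtracting fixed costs: EBIT = $159,876.60 − $93,900 = $65,976.60. Interest = $26,800.00.
DOL = $159,876.60 ÷ $65,976.60 = 2.4232; DFL = $65,976.60 ÷ $39,176.60 = 1.6841.
Combined leverage = 2.4232 × 1.6841 = 4.0809.

4.08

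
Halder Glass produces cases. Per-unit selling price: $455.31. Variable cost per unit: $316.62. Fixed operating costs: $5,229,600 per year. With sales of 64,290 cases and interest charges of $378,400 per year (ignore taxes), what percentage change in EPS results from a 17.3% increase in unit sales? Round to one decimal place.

Total contribution margin = 64,290 × $138.69 = $8,916,380.10.
Subtracting fixed costs: EBIT = $8,916,380.10 − $5,229,600 = $3,686,780.10.
After interest of $378,400.00, pre-tax earnings = $3,308,380.10.
Degree of combined leverage = contribution ÷ (EBIT − I) = $8,916,380.10 ÷ $3,308,380.10 = 2.6951.
%ΔEPS = DCL × %ΔSales = 2.6951 × +17.3% = +46.6%.

+46.6%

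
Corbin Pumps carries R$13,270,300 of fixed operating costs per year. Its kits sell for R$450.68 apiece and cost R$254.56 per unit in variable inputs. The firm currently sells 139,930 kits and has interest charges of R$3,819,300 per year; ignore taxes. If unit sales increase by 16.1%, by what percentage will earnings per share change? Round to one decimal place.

+42.7%

Total contribution margin = 139,930 × R$196.12 = R$27,443,071.60.
Operating income = contribution − fixed costs = R$27,443,071.60 − R$13,270,300 = R$14,172,771.60.
After interest of R$3,819,300.00, pre-tax earnings = R$10,353,471.60.
DCL = total CM / (EBIT − I) = R$27,443,071.60 / R$10,353,471.60 = 2.6506.
EPS therefore changes by 2.6506 × (+16.1%) = +42.7%.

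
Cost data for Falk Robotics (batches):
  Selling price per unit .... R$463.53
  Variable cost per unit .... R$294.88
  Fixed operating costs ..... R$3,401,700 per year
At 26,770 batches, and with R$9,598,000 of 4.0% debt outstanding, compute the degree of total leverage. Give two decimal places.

Contribution at this volume is 26,770 × R$168.65 = R$4,514,760.50.
Operating income = contribution − fixed costs = R$4,514,760.50 − R$3,401,700 = R$1,113,060.50. Interest = R$383,920.00, so EBIT − I = R$729,140.50.
Degree of total leverage = total CM / (EBIT − interest) = R$4,514,760.50 / R$729,140.50 = 6.1919.

6.19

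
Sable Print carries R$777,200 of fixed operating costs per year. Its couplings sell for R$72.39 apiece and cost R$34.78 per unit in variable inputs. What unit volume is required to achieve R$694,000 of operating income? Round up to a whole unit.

Contribution margin per unit = R$72.39 − R$34.78 = R$37.61.
Required volume = (fixed costs + target profit) ÷ CM = (R$777,200 + R$694,000) ÷ R$37.61 = 39,117.26, so 39,118 couplings.

39,118 couplings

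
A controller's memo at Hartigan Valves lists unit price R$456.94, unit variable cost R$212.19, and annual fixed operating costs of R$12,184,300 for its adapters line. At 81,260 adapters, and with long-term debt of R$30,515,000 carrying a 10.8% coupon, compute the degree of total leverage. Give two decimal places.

Contribution at this volume is 81,260 × R$244.75 = R$19,888,385.00.
Operating income = contribution − fixed costs = R$19,888,385.00 − R$12,184,300 = R$7,704,085.00. Interest = R$3,295,620.00.
DOL = R$19,888,385.00 ÷ R$7,704,085.00 = 2.5815; DFL = R$7,704,085.00 ÷ R$4,408,465.00 = 1.7476.
DCL = DOL × DFL = 2.5815 × 1.7476 = 4.5114.

4.51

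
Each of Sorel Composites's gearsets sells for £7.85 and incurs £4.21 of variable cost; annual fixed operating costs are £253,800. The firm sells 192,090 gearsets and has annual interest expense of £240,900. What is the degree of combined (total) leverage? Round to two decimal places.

3.42

Total contribution margin = 192,090 × £3.64 = £699,207.60.
Subtracting fixed costs: EBIT = £699,207.60 − £253,800 = £445,407.60. Interest = £240,900.00.
DOL = £699,207.60 ÷ £445,407.60 = 1.5698; DFL = £445,407.60 ÷ £204,507.60 = 2.1780.
DCL = DOL × DFL = 1.5698 × 2.1780 = 3.4190.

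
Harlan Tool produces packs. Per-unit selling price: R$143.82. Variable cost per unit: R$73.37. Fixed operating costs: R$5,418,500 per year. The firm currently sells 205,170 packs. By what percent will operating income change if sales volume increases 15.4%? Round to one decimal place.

+24.6%

At 205,170 units, contribution = 205,170 × R$70.45 = R$14,454,226.50.
EBIT = R$14,454,226.50 − R$5,418,500 = R$9,035,726.50.
DOL = contribution ÷ EBIT = R$14,454,226.50 ÷ R$9,035,726.50 = 1.5997.
So EBIT moves 1.5997 × (+15.4%) = +24.6%.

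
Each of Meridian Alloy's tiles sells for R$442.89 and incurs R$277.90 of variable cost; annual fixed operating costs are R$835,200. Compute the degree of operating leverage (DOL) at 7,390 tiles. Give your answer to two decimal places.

3.17

At 7,390 units, contribution = 7,390 × R$164.99 = R$1,219,276.10.
Operating income = contribution − fixed costs = R$1,219,276.10 − R$835,200 = R$384,076.10.
Degree of operating leverage = R$1,219,276.10 / R$384,076.10 = 3.1746.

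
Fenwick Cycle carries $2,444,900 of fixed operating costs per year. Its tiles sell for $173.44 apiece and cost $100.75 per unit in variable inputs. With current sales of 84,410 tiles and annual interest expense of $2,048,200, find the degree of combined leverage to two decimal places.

Total contribution margin = 84,410 × $72.69 = $6,135,762.90.
EBIT = $6,135,762.90 − $2,444,900 = $3,690,862.90. Interest = $2,048,200.00, so EBIT − I = $1,642,662.90.
DCL = contribution ÷ (EBIT − I) = $6,135,762.90 ÷ $1,642,662.90 = 3.7353.

3.74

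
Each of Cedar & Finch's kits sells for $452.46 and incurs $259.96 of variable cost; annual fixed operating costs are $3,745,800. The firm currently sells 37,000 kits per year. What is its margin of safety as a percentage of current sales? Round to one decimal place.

Each unit contributes $452.46 − $259.96 = $192.50. Break-even units = $3,745,800 ÷ $192.50 = 19,458.70; break-even revenue = 19,458.70 × $452.46 = $8,804,283.99.
Actual sales revenue = 37,000 × $452.46 = $16,741,020.00.
Margin of safety = ($16,741,020.00 − $8,804,283.99) ÷ $16,741,020.00 = 47.4%.

47.4%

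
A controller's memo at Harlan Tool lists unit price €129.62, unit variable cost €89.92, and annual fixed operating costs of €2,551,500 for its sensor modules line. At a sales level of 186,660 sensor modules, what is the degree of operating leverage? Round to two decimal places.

Contribution at this volume is 186,660 × €39.70 = €7,410,402.00.
Operating income = contribution − fixed costs = €7,410,402.00 − €2,551,500 = €4,858,902.00.
Degree of operating leverage = €7,410,402.00 / €4,858,902.00 = 1.5251.

1.53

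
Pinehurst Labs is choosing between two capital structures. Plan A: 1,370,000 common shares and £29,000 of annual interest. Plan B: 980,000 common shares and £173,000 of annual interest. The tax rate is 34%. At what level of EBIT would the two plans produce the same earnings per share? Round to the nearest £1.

£534,846

At indifference, (EBIT − 29,000)(1 − t)/1,370,000 = (EBIT − 173,000)(1 − t)/980,000.
The (1 − t) factor cancels: (EBIT − 29,000) × 980,000 = (EBIT − 173,000) × 1,370,000.
EBIT × (1,370,000 − 980,000) = 173,000 × 1,370,000 − 29,000 × 980,000 = 208,590,000,000, so EBIT = 208,590,000,000 ÷ 390,000 = 534,846.15.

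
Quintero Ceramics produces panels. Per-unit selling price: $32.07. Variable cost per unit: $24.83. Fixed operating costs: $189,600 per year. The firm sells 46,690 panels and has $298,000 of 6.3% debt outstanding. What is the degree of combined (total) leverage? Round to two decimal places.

2.61

Contribution at this volume is 46,690 × $7.24 = $338,035.60.
EBIT = $338,035.60 − $189,600 = $148,435.60. Interest = $18,774.00, so EBIT − I = $129,661.60.
Degree of total leverage = total CM / (EBIT − interest) = $338,035.60 / $129,661.60 = 2.6071.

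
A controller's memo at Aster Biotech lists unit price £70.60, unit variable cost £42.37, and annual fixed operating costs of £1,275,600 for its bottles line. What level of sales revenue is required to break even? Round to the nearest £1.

Contribution margin per unit = £70.60 − £42.37 = £28.23, a CM ratio of £28.23 ÷ £70.60 = 0.3999.
Break-even revenue = fixed costs × price ÷ CM = £1,275,600 × £70.60 ÷ £28.23 = £3,190,130.

£3,190,130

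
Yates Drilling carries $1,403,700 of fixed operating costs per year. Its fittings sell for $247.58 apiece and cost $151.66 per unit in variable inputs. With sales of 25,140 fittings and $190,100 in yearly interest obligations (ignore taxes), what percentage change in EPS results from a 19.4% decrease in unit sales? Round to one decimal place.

-57.2%

Contribution at this volume is 25,140 × $95.92 = $2,411,428.80.
Subtracting fixed costs: EBIT = $2,411,428.80 − $1,403,700 = $1,007,728.80.
Interest = $190,100.00, so EBIT − I = $817,628.80.
DCL = total CM / (EBIT − I) = $2,411,428.80 / $817,628.80 = 2.9493.
EPS therefore changes by 2.9493 × (-19.4%) = -57.2%.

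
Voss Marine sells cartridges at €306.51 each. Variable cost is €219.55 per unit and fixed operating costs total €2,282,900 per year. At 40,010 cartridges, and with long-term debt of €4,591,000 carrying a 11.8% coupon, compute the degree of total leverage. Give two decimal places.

At 40,010 units, contribution = 40,010 × €86.96 = €3,479,269.60.
EBIT = €3,479,269.60 − €2,282,900 = €1,196,369.60. Interest = €541,738.00.
DOL = €3,479,269.60 ÷ €1,196,369.60 = 2.9082; DFL = €1,196,369.60 ÷ €654,631.60 = 1.8275.
Combined leverage = 2.9082 × 1.8275 = 5.3147.

5.31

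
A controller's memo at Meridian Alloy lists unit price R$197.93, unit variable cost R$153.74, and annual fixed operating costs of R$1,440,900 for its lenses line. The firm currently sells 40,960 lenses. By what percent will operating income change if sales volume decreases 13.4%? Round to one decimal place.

-65.7%

Contribution at this volume is 40,960 × R$44.19 = R$1,810,022.40.
Operating income = contribution − fixed costs = R$1,810,022.40 − R$1,440,900 = R$369,122.40.
So DOL = total CM / EBIT = R$1,810,022.40 / R$369,122.40 = 4.9036.
%ΔEBIT = DOL × %ΔSales = 4.9036 × -13.4% = -65.7%.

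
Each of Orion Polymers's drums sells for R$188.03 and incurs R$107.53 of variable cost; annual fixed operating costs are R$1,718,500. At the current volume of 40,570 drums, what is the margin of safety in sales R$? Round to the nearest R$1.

R$3,614,345

Each unit contributes R$188.03 − R$107.53 = R$80.50. Break-even units = R$1,718,500 ÷ R$80.50 = 21,347.83; break-even revenue = 21,347.83 × R$188.03 = R$4,014,031.74.
Current sales = 40,570 × R$188.03 = R$7,628,377.10.
Margin of safety = R$7,628,377.10 − R$4,014,031.74 = R$3,614,345.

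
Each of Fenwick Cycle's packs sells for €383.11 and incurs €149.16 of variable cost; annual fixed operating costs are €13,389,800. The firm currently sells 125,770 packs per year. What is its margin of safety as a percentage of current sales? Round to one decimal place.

Unit CM = price − variable cost = €383.11 − €149.16 = €233.95. Break-even units = €13,389,800 ÷ €233.95 = 57,233.60; break-even revenue = 57,233.60 × €383.11 = €21,926,763.32.
Actual sales revenue = 125,770 × €383.11 = €48,183,744.70.
Margin of safety = (€48,183,744.70 − €21,926,763.32) ÷ €48,183,744.70 = 54.5%.

54.5%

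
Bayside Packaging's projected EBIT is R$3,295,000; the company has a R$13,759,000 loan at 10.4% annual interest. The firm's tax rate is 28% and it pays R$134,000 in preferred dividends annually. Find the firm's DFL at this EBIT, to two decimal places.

Annual interest charges come to R$1,430,936.00.
Preferred dividends grossed up pre-tax: R$134,000 / (1 − 0.28) = R$186,111.11.
DFL = EBIT ÷ [EBIT − I − D_p/(1−t)] = R$3,295,000 ÷ [R$3,295,000 − R$1,430,936.00 − R$186,111.11] = R$3,295,000 ÷ R$1,677,952.89 = 1.9637.

1.96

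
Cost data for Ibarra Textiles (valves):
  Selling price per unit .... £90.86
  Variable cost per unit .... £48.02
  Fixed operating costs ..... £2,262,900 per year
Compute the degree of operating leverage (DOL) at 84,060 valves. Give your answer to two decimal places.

2.69

Contribution at this volume is 84,060 × £42.84 = £3,601,130.40.
EBIT = £3,601,130.40 − £2,262,900 = £1,338,230.40.
DOL = contribution ÷ EBIT = £3,601,130.40 ÷ £1,338,230.40 = 2.6910.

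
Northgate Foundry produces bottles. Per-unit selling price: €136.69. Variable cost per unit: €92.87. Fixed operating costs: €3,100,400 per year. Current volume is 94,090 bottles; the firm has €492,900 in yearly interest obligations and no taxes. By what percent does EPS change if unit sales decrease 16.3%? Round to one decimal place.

Contribution at this volume is 94,090 × €43.82 = €4,123,023.80.
Subtracting fixed costs: EBIT = €4,123,023.80 − €3,100,400 = €1,022,623.80.
Interest = €492,900.00, so EBIT − I = €529,723.80.
DCL = total CM / (EBIT − I) = €4,123,023.80 / €529,723.80 = 7.7833.
EPS therefore changes by 7.7833 × (-16.3%) = -126.9%.

-126.9%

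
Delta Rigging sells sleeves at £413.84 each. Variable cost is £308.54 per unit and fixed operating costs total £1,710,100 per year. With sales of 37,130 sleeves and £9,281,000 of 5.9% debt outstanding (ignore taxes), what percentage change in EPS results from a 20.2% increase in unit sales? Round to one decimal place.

Total contribution margin = 37,130 × £105.30 = £3,909,789.00.
Subtracting fixed costs: EBIT = £3,909,789.00 − £1,710,100 = £2,199,689.00.
After interest of £547,579.00, pre-tax earnings = £1,652,110.00.
Degree of combined leverage = contribution ÷ (EBIT − I) = £3,909,789.00 ÷ £1,652,110.00 = 2.3665.
EPS therefore changes by 2.3665 × (+20.2%) = +47.8%.

+47.8%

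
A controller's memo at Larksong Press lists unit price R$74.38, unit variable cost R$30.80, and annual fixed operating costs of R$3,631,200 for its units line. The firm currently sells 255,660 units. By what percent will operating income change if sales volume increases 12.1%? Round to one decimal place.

+18.0%

At 255,660 units, contribution = 255,660 × R$43.58 = R$11,141,662.80.
Operating income = contribution − fixed costs = R$11,141,662.80 − R$3,631,200 = R$7,510,462.80.
DOL = contribution ÷ EBIT = R$11,141,662.80 ÷ R$7,510,462.80 = 1.4835.
%ΔEBIT = DOL × %ΔSales = 1.4835 × +12.1% = +18.0%.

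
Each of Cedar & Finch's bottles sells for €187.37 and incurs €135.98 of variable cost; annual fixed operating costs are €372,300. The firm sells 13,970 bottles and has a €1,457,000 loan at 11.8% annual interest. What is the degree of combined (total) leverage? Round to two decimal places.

4.13

At 13,970 units, contribution = 13,970 × €51.39 = €717,918.30.
Operating income = contribution − fixed costs = €717,918.30 − €372,300 = €345,618.30. Interest = €171,926.00, so EBIT − I = €173,692.30.
Degree of total leverage = total CM / (EBIT − interest) = €717,918.30 / €173,692.30 = 4.1333.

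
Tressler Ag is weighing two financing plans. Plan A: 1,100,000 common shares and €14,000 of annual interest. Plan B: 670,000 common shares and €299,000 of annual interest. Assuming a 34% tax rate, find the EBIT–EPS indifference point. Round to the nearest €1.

Set EPS_A = EPS_B: (EBIT − €14,000)(1 − 0.34) ÷ 1,100,000 = (EBIT − €299,000)(1 − 0.34) ÷ 670,000.
Cancelling (1 − t) and cross-multiplying: 670,000·(EBIT − 14,000) = 1,100,000·(EBIT − 299,000).
EBIT × (1,100,000 − 670,000) = 299,000 × 1,100,000 − 14,000 × 670,000 = 319,520,000,000, so EBIT = 319,520,000,000 ÷ 430,000 = 743,069.77.

€743,070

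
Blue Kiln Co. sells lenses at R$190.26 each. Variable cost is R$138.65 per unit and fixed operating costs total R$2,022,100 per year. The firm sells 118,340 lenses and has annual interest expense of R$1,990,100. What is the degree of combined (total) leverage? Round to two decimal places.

Contribution at this volume is 118,340 × R$51.61 = R$6,107,527.40.
EBIT = R$6,107,527.40 − R$2,022,100 = R$4,085,427.40. Interest = R$1,990,100.00, so EBIT − I = R$2,095,327.40.
DCL = contribution ÷ (EBIT − I) = R$6,107,527.40 ÷ R$2,095,327.40 = 2.9148.

2.91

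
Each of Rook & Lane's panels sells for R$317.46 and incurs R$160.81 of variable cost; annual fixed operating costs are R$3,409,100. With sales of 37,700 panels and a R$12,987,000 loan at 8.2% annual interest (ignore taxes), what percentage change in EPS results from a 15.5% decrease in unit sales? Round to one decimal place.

Total contribution margin = 37,700 × R$156.65 = R$5,905,705.00.
Operating income = contribution − fixed costs = R$5,905,705.00 − R$3,409,100 = R$2,496,605.00.
After interest of R$1,064,934.00, pre-tax earnings = R$1,431,671.00.
DCL = total CM / (EBIT − I) = R$5,905,705.00 / R$1,431,671.00 = 4.1250.
EPS therefore changes by 4.1250 × (-15.5%) = -63.9%.

-63.9%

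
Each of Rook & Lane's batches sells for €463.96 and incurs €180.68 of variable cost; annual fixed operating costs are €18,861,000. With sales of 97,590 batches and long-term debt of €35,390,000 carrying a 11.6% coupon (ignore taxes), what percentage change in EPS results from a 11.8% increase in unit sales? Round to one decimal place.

+69.7%

Total contribution margin = 97,590 × €283.28 = €27,645,295.20.
EBIT = €27,645,295.20 − €18,861,000 = €8,784,295.20.
Interest = €4,105,240.00, so EBIT − I = €4,679,055.20.
DCL = total CM / (EBIT − I) = €27,645,295.20 / €4,679,055.20 = 5.9083.
%ΔEPS = DCL × %ΔSales = 5.9083 × +11.8% = +69.7%.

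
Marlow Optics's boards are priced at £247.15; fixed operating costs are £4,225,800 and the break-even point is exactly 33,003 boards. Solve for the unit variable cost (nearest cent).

Contribution per unit must be FC / Q = £4,225,800 / 33,003 = £128.0429.
Hence VC = price − CM = £247.15 − £128.0429 = £119.11.

£119.11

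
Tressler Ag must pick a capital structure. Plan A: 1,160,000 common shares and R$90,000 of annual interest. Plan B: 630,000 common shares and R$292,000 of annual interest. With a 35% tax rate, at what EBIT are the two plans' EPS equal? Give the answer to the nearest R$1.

At indifference, (EBIT − 90,000)(1 − t)/1,160,000 = (EBIT − 292,000)(1 − t)/630,000.
The (1 − t) factor cancels: (EBIT − 90,000) × 630,000 = (EBIT − 292,000) × 1,160,000.
Solving, EBIT = (292,000·1,160,000 − 90,000·630,000) / (1,160,000 − 630,000) = 282,020,000,000 / 530,000 = 532,113.21.

R$532,113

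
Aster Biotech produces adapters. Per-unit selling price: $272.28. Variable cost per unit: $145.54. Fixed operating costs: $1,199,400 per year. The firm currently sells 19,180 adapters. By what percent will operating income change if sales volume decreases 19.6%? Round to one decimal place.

-38.7%

At 19,180 units, contribution = 19,180 × $126.74 = $2,430,873.20.
EBIT = $2,430,873.20 − $1,199,400 = $1,231,473.20.
Degree of operating leverage = $2,430,873.20 / $1,231,473.20 = 1.9740.
Operating income changes by 1.9740 × -19.6% = -38.7%.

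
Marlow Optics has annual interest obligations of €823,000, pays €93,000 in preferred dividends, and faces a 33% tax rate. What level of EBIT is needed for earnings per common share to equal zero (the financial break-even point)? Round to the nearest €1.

Grossing the preferred dividend up to pre-tax terms: €93,000 / (1 − 0.33) = €138,805.97.
Financial break-even EBIT = interest + D_p ÷ (1 − t) = €823,000 + €138,805.97 = €961,805.97.

€961,806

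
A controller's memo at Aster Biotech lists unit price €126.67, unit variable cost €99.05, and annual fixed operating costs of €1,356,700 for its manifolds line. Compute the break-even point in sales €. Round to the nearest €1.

€6,222,056

CM per unit = €126.67 − €99.05 = €27.62; CM ratio = €27.62 / €126.67 = 0.2180.
Break-even sales = FC ÷ CM ratio = €1,356,700 × €126.67 / €27.62 = €6,222,056.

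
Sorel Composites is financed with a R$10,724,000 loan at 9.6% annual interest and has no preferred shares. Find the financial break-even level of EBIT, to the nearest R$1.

R$1,029,504

Annual interest = 9.6% × R$10,724,000 = R$1,029,504.00.
Without preferred stock the financial break-even is simply EBIT = interest = R$1,029,504.00.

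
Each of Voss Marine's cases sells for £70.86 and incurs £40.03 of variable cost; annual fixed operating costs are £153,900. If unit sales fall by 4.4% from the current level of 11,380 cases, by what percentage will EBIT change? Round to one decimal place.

-7.8%

At 11,380 units, contribution = 11,380 × £30.83 = £350,845.40.
Subtracting fixed costs: EBIT = £350,845.40 − £153,900 = £196,945.40.
Degree of operating leverage = £350,845.40 / £196,945.40 = 1.7814.
So EBIT moves 1.7814 × (-4.4%) = -7.8%.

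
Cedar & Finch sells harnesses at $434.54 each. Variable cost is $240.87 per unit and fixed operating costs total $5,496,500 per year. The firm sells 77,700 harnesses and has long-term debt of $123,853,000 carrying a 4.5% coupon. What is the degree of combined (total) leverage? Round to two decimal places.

3.78

Total contribution margin = 77,700 × $193.67 = $15,048,159.00.
EBIT = $15,048,159.00 − $5,496,500 = $9,551,659.00. Interest = $5,573,385.00, so EBIT − I = $3,978,274.00.
Degree of total leverage = total CM / (EBIT − interest) = $15,048,159.00 / $3,978,274.00 = 3.7826.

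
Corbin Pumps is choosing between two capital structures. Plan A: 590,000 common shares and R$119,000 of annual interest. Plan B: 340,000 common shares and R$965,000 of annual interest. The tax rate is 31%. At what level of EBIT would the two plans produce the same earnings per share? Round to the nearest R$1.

R$2,115,560

Set EPS_A = EPS_B: (EBIT − R$119,000)(1 − 0.31) ÷ 590,000 = (EBIT − R$965,000)(1 − 0.31) ÷ 340,000.
The (1 − t) factor cancels: (EBIT − 119,000) × 340,000 = (EBIT − 965,000) × 590,000.
Solving, EBIT = (965,000·590,000 − 119,000·340,000) / (590,000 − 340,000) = 528,890,000,000 / 250,000 = 2,115,560.00.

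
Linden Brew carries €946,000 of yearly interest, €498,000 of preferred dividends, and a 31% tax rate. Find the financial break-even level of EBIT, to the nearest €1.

€1,667,739

Preferred dividends are paid after tax, so their pre-tax equivalent is €498,000 ÷ (1 − 0.31) = €721,739.13.
EPS = 0 when EBIT covers interest plus the pre-tax preferred burden: €946,000 + €721,739.13 = €1,667,739.13.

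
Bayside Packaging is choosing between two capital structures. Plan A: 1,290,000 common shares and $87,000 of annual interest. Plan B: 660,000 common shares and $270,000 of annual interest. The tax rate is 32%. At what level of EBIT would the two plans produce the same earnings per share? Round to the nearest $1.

At indifference, (EBIT − 87,000)(1 − t)/1,290,000 = (EBIT − 270,000)(1 − t)/660,000.
Cancelling (1 − t) and cross-multiplying: 660,000·(EBIT − 87,000) = 1,290,000·(EBIT − 270,000).
Solving, EBIT = (270,000·1,290,000 − 87,000·660,000) / (1,290,000 − 660,000) = 290,880,000,000 / 630,000 = 461,714.29.

$461,714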